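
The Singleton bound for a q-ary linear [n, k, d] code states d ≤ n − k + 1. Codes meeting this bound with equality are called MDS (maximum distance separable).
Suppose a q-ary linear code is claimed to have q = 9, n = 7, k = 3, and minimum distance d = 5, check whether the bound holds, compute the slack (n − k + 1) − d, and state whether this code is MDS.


Singleton RHS = n − k + 1 = 5, slack = 0, bound satisfied, MDS.

Singleton bound: d ≤ n − k + 1.
Here n = 7, k = 3, so n − k + 1 = 5.
Given d = 5, check d ≤ 5: YES.
Slack = (n − k + 1) − d = 0.
The code is MDS (slack = 0).
Description: the claimed parameters are [7, 3, 5]_9; such a code would be MDS (meets Singleton bound).


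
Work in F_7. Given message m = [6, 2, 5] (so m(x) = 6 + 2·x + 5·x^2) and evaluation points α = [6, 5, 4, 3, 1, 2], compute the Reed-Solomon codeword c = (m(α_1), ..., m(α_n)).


c = [2, 1, 3, 1, 6, 2]

Message polynomial: m(x) = 6 + 2·x + 5·x^2 (mod 7).
For each evaluation point α_i, compute m(α_i) mod 7:
  α_1 = 6: Horner steps 5 → 4 → 2, so m(6) = 2.
  α_2 = 5: Horner steps 5 → 6 → 1, so m(5) = 1.
  α_3 = 4: Horner steps 5 → 1 → 3, so m(4) = 3.
  α_4 = 3: Horner steps 5 → 3 → 1, so m(3) = 1.
  α_5 = 1: Horner steps 5 → 0 → 6, so m(1) = 6.
  α_6 = 2: Horner steps 5 → 5 → 2, so m(2) = 2.
Codeword c = [2, 1, 3, 1, 6, 2] ∈ F_7^6.


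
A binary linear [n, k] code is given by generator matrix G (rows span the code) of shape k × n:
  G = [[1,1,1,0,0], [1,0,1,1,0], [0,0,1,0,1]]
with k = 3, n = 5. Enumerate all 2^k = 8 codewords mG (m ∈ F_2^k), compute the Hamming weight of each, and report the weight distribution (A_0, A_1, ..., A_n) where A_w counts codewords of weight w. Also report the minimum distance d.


Weight distribution: A_0 = 1, A_2 = 2, A_3 = 4, A_4 = 1. Minimum distance d = 2.

Enumerate all 2^3 = 8 messages m ∈ F_2^3.
For each, compute codeword c = mG in F_2^5, then tally its weight.
  m = 000 → c = 00000, weight = 0.
  m = 100 → c = 11100, weight = 3.
  m = 010 → c = 10110, weight = 3.
  m = 110 → c = 01010, weight = 2.
  m = 001 → c = 00101, weight = 2.
  m = 101 → c = 11001, weight = 3.
  m = 011 → c = 10011, weight = 3.
  m = 111 → c = 01111, weight = 4.
Tally weights:
  weight 0: 1 codewords.
  weight 2: 2 codewords.
  weight 3: 4 codewords.
  weight 4: 1 codewords.
Minimum distance d = smallest w > 0 with A_w > 0 = 2.
Sanity: Σ A_w = 8 = 2^3 = 8 ✓.


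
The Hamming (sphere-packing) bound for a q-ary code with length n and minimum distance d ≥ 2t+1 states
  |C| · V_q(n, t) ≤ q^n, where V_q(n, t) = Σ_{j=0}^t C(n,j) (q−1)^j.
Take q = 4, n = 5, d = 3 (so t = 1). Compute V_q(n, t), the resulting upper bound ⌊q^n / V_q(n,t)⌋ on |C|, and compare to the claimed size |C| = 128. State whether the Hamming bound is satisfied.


V_q(n, t) = 16, q^n = 1024, Hamming bound = 64, |C| = 128 > bound (violated).

Step 1: Compute V_q(n, t) = Σ_{j=0}^1 C(n, j) (q−1)^j.
  j = 0: C(5,0)·(3)^0 = 1·1 = 1.
  j = 1: C(5,1)·(3)^1 = 5·3 = 15.
  V_q(n, t) = 1 + 15 = 16.
Step 2: q^n = 4^5 = 1024.
Step 3: Hamming bound ⌊q^n / V_q(n,t)⌋ = ⌊1024/16⌋ = 64.
Step 4: Compare |C| = 128 to 64: violated.
The claimed |C| lies above the Hamming bound, so no 4-ary code of length 5 with d ≥ 3 can have 128 codewords.


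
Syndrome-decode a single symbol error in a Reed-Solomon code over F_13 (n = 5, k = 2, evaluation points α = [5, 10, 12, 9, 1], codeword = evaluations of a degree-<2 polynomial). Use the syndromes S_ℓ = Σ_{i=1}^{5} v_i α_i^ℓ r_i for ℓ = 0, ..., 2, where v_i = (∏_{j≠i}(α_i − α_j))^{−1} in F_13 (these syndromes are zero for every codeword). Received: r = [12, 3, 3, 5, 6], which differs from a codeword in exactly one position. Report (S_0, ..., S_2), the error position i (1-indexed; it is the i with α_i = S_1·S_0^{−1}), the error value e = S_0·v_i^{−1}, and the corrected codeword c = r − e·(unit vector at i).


S = (3, 4, 1), error at position 2, error magnitude e = 3, c = [12, 0, 3, 5, 6].

Step 1: column multipliers v_i = (∏_{j≠i}(α_i − α_j))^{−1} mod 13.
  i = 1 (α = 5): (5−10)(5−12)(5−9)(5−1) = (−5)·(−7)·(−4)·4 = −560 ≡ 12, so v_1 = 12^{−1} = 12 (mod 13).
  i = 2 (α = 10): (10−5)(10−12)(10−9)(10−1) = 5·(−2)·1·9 = −90 ≡ 1, so v_2 = 1^{−1} = 1 (mod 13).
  i = 3 (α = 12): (12−5)(12−10)(12−9)(12−1) = 7·2·3·11 = 462 ≡ 7, so v_3 = 7^{−1} = 2 (mod 13).
  i = 4 (α = 9): (9−5)(9−10)(9−12)(9−1) = 4·(−1)·(−3)·8 = 96 ≡ 5, so v_4 = 5^{−1} = 8 (mod 13).
  i = 5 (α = 1): (1−5)(1−10)(1−12)(1−9) = (−4)·(−9)·(−11)·(−8) = 3168 ≡ 9, so v_5 = 9^{−1} = 3 (mod 13).
  v = [12, 1, 2, 8, 3].
Step 2: syndromes of r = [12, 3, 3, 5, 6] (all sums mod 13).
  S_0 = Σ v_i r_i = 12·12 + 1·3 + 2·3 + 8·5 + 3·6 = 211 ≡ 3.
  S_1 = Σ v_i α_i r_i = 12·5·12 + 1·10·3 + 2·12·3 + 8·9·5 + 3·1·6 = 1200 ≡ 4.
  α_i^2 mod 13 = [12, 9, 1, 3, 1].
  S_2 = Σ v_i α_i^2 r_i = 12·12·12 + 1·9·3 + 2·1·3 + 8·3·5 + 3·1·6 = 1899 ≡ 1.
  S = (3, 4, 1) ≠ 0, so r is not a codeword (an error is present).
Step 3: locate the error. For a single error e at position i, S_ℓ = v_i·e·α_i^ℓ, so α_err = S_1/S_0.
  S_0^{−1} = 3^{−1} = 9 (mod 13), so α_err = 4·9 = 36 ≡ 10 = α_2. Error position i = 2.
  Consistency check: S_2/S_1 = 1·10 = 10 ≡ 10 = α_err ✓ (single-error assumption holds).
Step 4: error magnitude e = S_0/v_2 = S_0·∏_{j≠2}(α_2 − α_j) = 3·1 = 3 ≡ 3 (mod 13).
Step 5: correct position 2: c_2 = r_2 − e = 3 − 3 ≡ 0 (mod 13). Hence c = [12, 0, 3, 5, 6].
  Check: interpolating c through the α_i gives m(x) = 11 + 8·x (degree < 2) with m(α_i) = c_i for every i, so c is indeed a codeword.


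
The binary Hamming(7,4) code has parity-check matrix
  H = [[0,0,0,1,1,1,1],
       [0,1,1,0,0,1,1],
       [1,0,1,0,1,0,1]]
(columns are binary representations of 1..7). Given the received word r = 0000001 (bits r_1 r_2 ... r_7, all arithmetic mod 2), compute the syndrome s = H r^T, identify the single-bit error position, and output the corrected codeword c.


s = (1, 1, 1)^T, error position = 7, corrected codeword c = 0000000

Compute s = H r^T mod 2 one row at a time:
  s_1 = 0 + 0 + 0 + 1 = 1 ≡ 1 (mod 2).
  s_2 = 0 + 0 + 0 + 1 = 1 ≡ 1 (mod 2).
  s_3 = 0 + 0 + 0 + 1 = 1 ≡ 1 (mod 2).
s = (1, 1, 1)^T — this equals column 7 of H (binary 111), so error is at position 7.
Correct: flip bit 7 of r = 0000001 to get c = 0000000.


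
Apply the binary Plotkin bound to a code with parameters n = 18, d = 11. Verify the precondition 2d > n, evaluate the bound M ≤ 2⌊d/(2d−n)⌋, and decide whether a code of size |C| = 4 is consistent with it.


Plotkin bound M ≤ 4; given |C| = 4 ≤ bound (satisfied).

Check applicability: 2d = 22, n = 18.
2d − n = 4 > 0, so Plotkin applies.
Compute d/(2d−n) = 11/4 ≈ 2.7500.
⌊d/(2d−n)⌋ = 2.
Plotkin bound: M ≤ 2·2 = 4.
Given |C| = 4, check: satisfied.
This |C| is at the Plotkin bound.


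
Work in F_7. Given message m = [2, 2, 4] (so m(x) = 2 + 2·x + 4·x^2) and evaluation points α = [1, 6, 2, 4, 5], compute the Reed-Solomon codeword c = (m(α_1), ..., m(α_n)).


c = [1, 4, 1, 4, 0]

Message polynomial: m(x) = 2 + 2·x + 4·x^2 (mod 7).
For each evaluation point α_i, compute m(α_i) mod 7:
  α_1 = 1: Horner steps 4 → 6 → 1, so m(1) = 1.
  α_2 = 6: Horner steps 4 → 5 → 4, so m(6) = 4.
  α_3 = 2: Horner steps 4 → 3 → 1, so m(2) = 1.
  α_4 = 4: Horner steps 4 → 4 → 4, so m(4) = 4.
  α_5 = 5: Horner steps 4 → 1 → 0, so m(5) = 0.
Codeword c = [1, 4, 1, 4, 0] ∈ F_7^5.


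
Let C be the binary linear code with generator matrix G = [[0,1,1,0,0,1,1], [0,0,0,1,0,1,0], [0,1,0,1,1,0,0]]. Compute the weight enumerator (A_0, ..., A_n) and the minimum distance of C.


Weight distribution: A_0 = 1, A_2 = 1, A_3 = 3, A_4 = 2, A_5 = 1. Minimum distance d = 2.

Enumerate all 2^3 = 8 messages m ∈ F_2^3.
For each, compute codeword c = mG in F_2^7, then tally its weight.
  m = 000 → c = 0000000, weight = 0.
  m = 100 → c = 0110011, weight = 4.
  m = 010 → c = 0001010, weight = 2.
  m = 110 → c = 0111001, weight = 4.
  m = 001 → c = 0101100, weight = 3.
  m = 101 → c = 0011111, weight = 5.
  m = 011 → c = 0100110, weight = 3.
  m = 111 → c = 0010101, weight = 3.
Tally weights:
  weight 0: 1 codewords.
  weight 2: 1 codewords.
  weight 3: 3 codewords.
  weight 4: 2 codewords.
  weight 5: 1 codewords.
Minimum distance d = smallest w > 0 with A_w > 0 = 2.
Sanity: Σ A_w = 8 = 2^3 = 8 ✓.


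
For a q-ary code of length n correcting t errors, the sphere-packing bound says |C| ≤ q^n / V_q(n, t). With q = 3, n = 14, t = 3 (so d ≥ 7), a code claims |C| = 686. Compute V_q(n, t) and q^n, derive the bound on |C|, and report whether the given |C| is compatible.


V_q(n, t) = 3305, q^n = 4782969, Hamming bound = 1447, |C| = 686 ≤ bound (satisfied).

Step 1: Compute V_q(n, t) = Σ_{j=0}^3 C(n, j) (q−1)^j.
  j = 0: C(14,0)·(2)^0 = 1·1 = 1.
  j = 1: C(14,1)·(2)^1 = 14·2 = 28.
  j = 2: C(14,2)·(2)^2 = 91·4 = 364.
  j = 3: C(14,3)·(2)^3 = 364·8 = 2912.
  V_q(n, t) = 1 + 28 + 364 + 2912 = 3305.
Step 2: q^n = 3^14 = 4782969.
Step 3: Hamming bound ⌊q^n / V_q(n,t)⌋ = ⌊4782969/3305⌋ = 1447.
Step 4: Compare |C| = 686 to 1447: satisfied.
The claimed |C| lies below the Hamming bound.


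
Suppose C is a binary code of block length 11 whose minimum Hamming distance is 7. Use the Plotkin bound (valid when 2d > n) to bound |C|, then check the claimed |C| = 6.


Plotkin bound M ≤ 4; given |C| = 6 > bound (violated).

Check applicability: 2d = 14, n = 11.
2d − n = 3 > 0, so Plotkin applies.
Compute d/(2d−n) = 7/3 ≈ 2.3333.
⌊d/(2d−n)⌋ = 2.
Plotkin bound: M ≤ 2·2 = 4.
Given |C| = 6, check: VIOLATED.
This |C| is above the Plotkin bound, so no binary code with n = 11, d = 7 and 6 codewords exists.


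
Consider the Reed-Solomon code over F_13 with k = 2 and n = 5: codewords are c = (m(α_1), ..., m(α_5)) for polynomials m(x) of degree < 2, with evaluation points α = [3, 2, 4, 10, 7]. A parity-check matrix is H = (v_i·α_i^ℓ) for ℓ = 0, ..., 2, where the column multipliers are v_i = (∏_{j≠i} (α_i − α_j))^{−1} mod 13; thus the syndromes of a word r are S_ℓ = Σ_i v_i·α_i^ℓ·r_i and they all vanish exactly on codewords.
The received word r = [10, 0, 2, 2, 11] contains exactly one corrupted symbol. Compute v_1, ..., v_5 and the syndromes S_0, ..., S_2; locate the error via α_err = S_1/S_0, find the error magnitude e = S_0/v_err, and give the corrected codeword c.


S = (6, 11, 5), error at position 3, error magnitude e = 8, c = [10, 0, 7, 2, 11].

Step 1: column multipliers v_i = (∏_{j≠i}(α_i − α_j))^{−1} mod 13.
  i = 1 (α = 3): (3−2)(3−4)(3−10)(3−7) = 1·(−1)·(−7)·(−4) = −28 ≡ 11, so v_1 = 11^{−1} = 6 (mod 13).
  i = 2 (α = 2): (2−3)(2−4)(2−10)(2−7) = (−1)·(−2)·(−8)·(−5) = 80 ≡ 2, so v_2 = 2^{−1} = 7 (mod 13).
  i = 3 (α = 4): (4−3)(4−2)(4−10)(4−7) = 1·2·(−6)·(−3) = 36 ≡ 10, so v_3 = 10^{−1} = 4 (mod 13).
  i = 4 (α = 10): (10−3)(10−2)(10−4)(10−7) = 7·8·6·3 = 1008 ≡ 7, so v_4 = 7^{−1} = 2 (mod 13).
  i = 5 (α = 7): (7−3)(7−2)(7−4)(7−10) = 4·5·3·(−3) = −180 ≡ 2, so v_5 = 2^{−1} = 7 (mod 13).
  v = [6, 7, 4, 2, 7].
Step 2: syndromes of r = [10, 0, 2, 2, 11] (all sums mod 13).
  S_0 = Σ v_i r_i = 6·10 + 7·0 + 4·2 + 2·2 + 7·11 = 149 ≡ 6.
  S_1 = Σ v_i α_i r_i = 6·3·10 + 7·2·0 + 4·4·2 + 2·10·2 + 7·7·11 = 791 ≡ 11.
  α_i^2 mod 13 = [9, 4, 3, 9, 10].
  S_2 = Σ v_i α_i^2 r_i = 6·9·10 + 7·4·0 + 4·3·2 + 2·9·2 + 7·10·11 = 1370 ≡ 5.
  S = (6, 11, 5) ≠ 0, so r is not a codeword (an error is present).
Step 3: locate the error. For a single error e at position i, S_ℓ = v_i·e·α_i^ℓ, so α_err = S_1/S_0.
  S_0^{−1} = 6^{−1} = 11 (mod 13), so α_err = 11·11 = 121 ≡ 4 = α_3. Error position i = 3.
  Consistency check: S_2/S_1 = 5·6 = 30 ≡ 4 = α_err ✓ (single-error assumption holds).
Step 4: error magnitude e = S_0/v_3 = S_0·∏_{j≠3}(α_3 − α_j) = 6·10 = 60 ≡ 8 (mod 13).
Step 5: correct position 3: c_3 = r_3 − e = 2 − 8 ≡ 7 (mod 13). Hence c = [10, 0, 7, 2, 11].
  Check: interpolating c through the α_i gives m(x) = 6 + 10·x (degree < 2) with m(α_i) = c_i for every i, so c is indeed a codeword.


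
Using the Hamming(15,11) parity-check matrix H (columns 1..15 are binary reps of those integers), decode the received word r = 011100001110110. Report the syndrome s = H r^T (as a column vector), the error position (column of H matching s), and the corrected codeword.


s = (1, 1, 1, 0)^T, error position = 14, corrected codeword c = 011100001110100

Compute s = H r^T mod 2 one row at a time:
  s_1 = 0 + 1 + 1 + 1 + 0 + 1 + 1 + 0 = 5 ≡ 1 (mod 2).
  s_2 = 1 + 0 + 0 + 0 + 0 + 1 + 1 + 0 = 3 ≡ 1 (mod 2).
  s_3 = 1 + 1 + 0 + 0 + 1 + 1 + 1 + 0 = 5 ≡ 1 (mod 2).
  s_4 = 0 + 1 + 0 + 0 + 1 + 1 + 1 + 0 = 4 ≡ 0 (mod 2).
s = (1, 1, 1, 0)^T — this equals column 14 of H (binary 1110), so error is at position 14.
Correct: flip bit 14 of r = 011100001110110 to get c = 011100001110100.


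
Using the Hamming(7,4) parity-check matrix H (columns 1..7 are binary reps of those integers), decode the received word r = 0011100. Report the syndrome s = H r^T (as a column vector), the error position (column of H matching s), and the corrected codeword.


s = (0, 1, 0)^T, error position = 2, corrected codeword c = 0111100

Compute s = H r^T mod 2 one row at a time:
  s_1 = 1 + 1 + 0 + 0 = 2 ≡ 0 (mod 2).
  s_2 = 0 + 1 + 0 + 0 = 1 ≡ 1 (mod 2).
  s_3 = 0 + 1 + 1 + 0 = 2 ≡ 0 (mod 2).
s = (0, 1, 0)^T — this equals column 2 of H (binary 010), so error is at position 2.
Correct: flip bit 2 of r = 0011100 to get c = 0111100.


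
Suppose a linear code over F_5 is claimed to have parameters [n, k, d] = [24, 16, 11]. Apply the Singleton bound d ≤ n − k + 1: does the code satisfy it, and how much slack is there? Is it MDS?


Singleton RHS = n − k + 1 = 9, slack = -2, bound violated (no such code; not MDS).

Singleton bound: d ≤ n − k + 1.
Here n = 24, k = 16, so n − k + 1 = 9.
Given d = 11, check d ≤ 9: NO.
Slack = (n − k + 1) − d = -2.
The slack is negative: d = 11 exceeds n − k + 1 = 9 by 2, so the Singleton bound is violated and no linear [24, 16, 11]_5 code can exist. In particular it is not MDS (MDS requires d = n − k + 1 exactly).
Description: the claimed parameters are [24, 16, 11]_5; such a code would be impossible (violates the Singleton bound).


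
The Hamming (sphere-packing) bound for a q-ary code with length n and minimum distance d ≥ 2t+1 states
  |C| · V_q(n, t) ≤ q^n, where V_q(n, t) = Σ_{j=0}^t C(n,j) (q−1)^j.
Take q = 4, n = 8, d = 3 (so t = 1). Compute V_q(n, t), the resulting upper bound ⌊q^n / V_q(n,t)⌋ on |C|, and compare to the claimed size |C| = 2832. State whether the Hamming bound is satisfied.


V_q(n, t) = 25, q^n = 65536, Hamming bound = 2621, |C| = 2832 > bound (violated).

Step 1: Compute V_q(n, t) = Σ_{j=0}^1 C(n, j) (q−1)^j.
  j = 0: C(8,0)·(3)^0 = 1·1 = 1.
  j = 1: C(8,1)·(3)^1 = 8·3 = 24.
  V_q(n, t) = 1 + 24 = 25.
Step 2: q^n = 4^8 = 65536.
Step 3: Hamming bound ⌊q^n / V_q(n,t)⌋ = ⌊65536/25⌋ = 2621.
Step 4: Compare |C| = 2832 to 2621: violated.
The claimed |C| lies above the Hamming bound, so no 4-ary code of length 8 with d ≥ 3 can have 2832 codewords.


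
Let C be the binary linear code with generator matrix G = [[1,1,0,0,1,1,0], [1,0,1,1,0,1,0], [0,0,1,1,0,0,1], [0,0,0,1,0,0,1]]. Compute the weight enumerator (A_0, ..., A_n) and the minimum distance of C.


Weight distribution: A_0 = 1, A_1 = 1, A_2 = 1, A_3 = 5, A_4 = 5, A_5 = 1, A_6 = 1, A_7 = 1. Minimum distance d = 1.

Enumerate all 2^4 = 16 messages m ∈ F_2^4.
For each, compute codeword c = mG in F_2^7, then tally its weight.
  m = 0000 → c = 0000000, weight = 0.
  m = 1000 → c = 1100110, weight = 4.
  m = 0100 → c = 1011010, weight = 4.
  m = 1100 → c = 0111100, weight = 4.
  m = 0010 → c = 0011001, weight = 3.
  m = 1010 → c = 1111111, weight = 7.
  m = 0110 → c = 1000011, weight = 3.
  m = 1110 → c = 0100101, weight = 3.
  m = 0001 → c = 0001001, weight = 2.
  m = 1001 → c = 1101111, weight = 6.
  m = 0101 → c = 1010011, weight = 4.
  m = 1101 → c = 0110101, weight = 4.
  m = 0011 → c = 0010000, weight = 1.
  m = 1011 → c = 1110110, weight = 5.
  m = 0111 → c = 1001010, weight = 3.
  m = 1111 → c = 0101100, weight = 3.
Tally weights:
  weight 0: 1 codewords.
  weight 1: 1 codewords.
  weight 2: 1 codewords.
  weight 3: 5 codewords.
  weight 4: 5 codewords.
  weight 5: 1 codewords.
  weight 6: 1 codewords.
  weight 7: 1 codewords.
Minimum distance d = smallest w > 0 with A_w > 0 = 1.
Sanity: Σ A_w = 16 = 2^4 = 16 ✓.


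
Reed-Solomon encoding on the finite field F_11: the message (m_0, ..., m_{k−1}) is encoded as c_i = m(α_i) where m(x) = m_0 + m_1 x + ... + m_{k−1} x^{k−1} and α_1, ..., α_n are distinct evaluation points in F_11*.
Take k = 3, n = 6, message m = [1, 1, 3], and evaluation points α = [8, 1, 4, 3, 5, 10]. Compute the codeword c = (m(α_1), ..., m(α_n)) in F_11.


c = [3, 5, 9, 9, 4, 3]

Message polynomial: m(x) = 1 + 1·x + 3·x^2 (mod 11).
For each evaluation point α_i, compute m(α_i) mod 11:
  α_1 = 8: Horner steps 3 → 3 → 3, so m(8) = 3.
  α_2 = 1: Horner steps 3 → 4 → 5, so m(1) = 5.
  α_3 = 4: Horner steps 3 → 2 → 9, so m(4) = 9.
  α_4 = 3: Horner steps 3 → 10 → 9, so m(3) = 9.
  α_5 = 5: Horner steps 3 → 5 → 4, so m(5) = 4.
  α_6 = 10: Horner steps 3 → 9 → 3, so m(10) = 3.
Codeword c = [3, 5, 9, 9, 4, 3] ∈ F_11^6.


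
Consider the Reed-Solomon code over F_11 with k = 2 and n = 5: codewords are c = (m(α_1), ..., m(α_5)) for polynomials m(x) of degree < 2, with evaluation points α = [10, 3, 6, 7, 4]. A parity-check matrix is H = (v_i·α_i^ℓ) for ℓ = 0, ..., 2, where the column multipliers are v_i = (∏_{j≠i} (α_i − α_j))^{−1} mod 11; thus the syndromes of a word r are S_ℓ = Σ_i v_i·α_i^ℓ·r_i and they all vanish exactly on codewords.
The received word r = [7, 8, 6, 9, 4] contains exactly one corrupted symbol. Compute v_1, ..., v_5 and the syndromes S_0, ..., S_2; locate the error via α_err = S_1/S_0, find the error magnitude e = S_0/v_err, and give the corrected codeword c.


S = (6, 2, 8), error at position 5, error magnitude e = 4, c = [7, 8, 6, 9, 0].

Step 1: column multipliers v_i = (∏_{j≠i}(α_i − α_j))^{−1} mod 11.
  i = 1 (α = 10): (10−3)(10−6)(10−7)(10−4) = 7·4·3·6 = 504 ≡ 9, so v_1 = 9^{−1} = 5 (mod 11).
  i = 2 (α = 3): (3−10)(3−6)(3−7)(3−4) = (−7)·(−3)·(−4)·(−1) = 84 ≡ 7, so v_2 = 7^{−1} = 8 (mod 11).
  i = 3 (α = 6): (6−10)(6−3)(6−7)(6−4) = (−4)·3·(−1)·2 = 24 ≡ 2, so v_3 = 2^{−1} = 6 (mod 11).
  i = 4 (α = 7): (7−10)(7−3)(7−6)(7−4) = (−3)·4·1·3 = −36 ≡ 8, so v_4 = 8^{−1} = 7 (mod 11).
  i = 5 (α = 4): (4−10)(4−3)(4−6)(4−7) = (−6)·1·(−2)·(−3) = −36 ≡ 8, so v_5 = 8^{−1} = 7 (mod 11).
  v = [5, 8, 6, 7, 7].
Step 2: syndromes of r = [7, 8, 6, 9, 4] (all sums mod 11).
  S_0 = Σ v_i r_i = 5·7 + 8·8 + 6·6 + 7·9 + 7·4 = 226 ≡ 6.
  S_1 = Σ v_i α_i r_i = 5·10·7 + 8·3·8 + 6·6·6 + 7·7·9 + 7·4·4 = 1311 ≡ 2.
  α_i^2 mod 11 = [1, 9, 3, 5, 5].
  S_2 = Σ v_i α_i^2 r_i = 5·1·7 + 8·9·8 + 6·3·6 + 7·5·9 + 7·5·4 = 1174 ≡ 8.
  S = (6, 2, 8) ≠ 0, so r is not a codeword (an error is present).
Step 3: locate the error. For a single error e at position i, S_ℓ = v_i·e·α_i^ℓ, so α_err = S_1/S_0.
  S_0^{−1} = 6^{−1} = 2 (mod 11), so α_err = 2·2 = 4 ≡ 4 = α_5. Error position i = 5.
  Consistency check: S_2/S_1 = 8·6 = 48 ≡ 4 = α_err ✓ (single-error assumption holds).
Step 4: error magnitude e = S_0/v_5 = S_0·∏_{j≠5}(α_5 − α_j) = 6·8 = 48 ≡ 4 (mod 11).
Step 5: correct position 5: c_5 = r_5 − e = 4 − 4 ≡ 0 (mod 11). Hence c = [7, 8, 6, 9, 0].
  Check: interpolating c through the α_i gives m(x) = 10 + 3·x (degree < 2) with m(α_i) = c_i for every i, so c is indeed a codeword.


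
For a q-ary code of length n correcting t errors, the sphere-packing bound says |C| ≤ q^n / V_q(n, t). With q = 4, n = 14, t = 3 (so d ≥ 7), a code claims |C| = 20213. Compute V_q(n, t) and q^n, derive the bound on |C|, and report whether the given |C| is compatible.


V_q(n, t) = 10690, q^n = 268435456, Hamming bound = 25110, |C| = 20213 ≤ bound (satisfied).

Step 1: Compute V_q(n, t) = Σ_{j=0}^3 C(n, j) (q−1)^j.
  j = 0: C(14,0)·(3)^0 = 1·1 = 1.
  j = 1: C(14,1)·(3)^1 = 14·3 = 42.
  j = 2: C(14,2)·(3)^2 = 91·9 = 819.
  j = 3: C(14,3)·(3)^3 = 364·27 = 9828.
  V_q(n, t) = 1 + 42 + 819 + 9828 = 10690.
Step 2: q^n = 4^14 = 268435456.
Step 3: Hamming bound ⌊q^n / V_q(n,t)⌋ = ⌊268435456/10690⌋ = 25110.
Step 4: Compare |C| = 20213 to 25110: satisfied.
The claimed |C| lies below the Hamming bound.


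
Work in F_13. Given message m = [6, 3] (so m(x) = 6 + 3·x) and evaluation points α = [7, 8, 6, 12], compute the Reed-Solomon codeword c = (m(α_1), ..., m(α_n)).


c = [1, 4, 11, 3]

Message polynomial: m(x) = 6 + 3·x (mod 13).
For each evaluation point α_i, compute m(α_i) mod 13:
  α_1 = 7: Horner steps 3 → 1, so m(7) = 1.
  α_2 = 8: Horner steps 3 → 4, so m(8) = 4.
  α_3 = 6: Horner steps 3 → 11, so m(6) = 11.
  α_4 = 12: Horner steps 3 → 3, so m(12) = 3.
Codeword c = [1, 4, 11, 3] ∈ F_13^4.


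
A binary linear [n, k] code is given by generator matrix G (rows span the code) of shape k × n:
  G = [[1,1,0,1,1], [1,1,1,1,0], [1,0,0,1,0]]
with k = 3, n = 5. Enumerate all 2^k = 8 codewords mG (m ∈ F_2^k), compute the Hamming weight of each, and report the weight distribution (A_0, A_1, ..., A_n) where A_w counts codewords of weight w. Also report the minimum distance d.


Weight distribution: A_0 = 1, A_2 = 4, A_4 = 3. Minimum distance d = 2.

Enumerate all 2^3 = 8 messages m ∈ F_2^3.
For each, compute codeword c = mG in F_2^5, then tally its weight.
  m = 000 → c = 00000, weight = 0.
  m = 100 → c = 11011, weight = 4.
  m = 010 → c = 11110, weight = 4.
  m = 110 → c = 00101, weight = 2.
  m = 001 → c = 10010, weight = 2.
  m = 101 → c = 01001, weight = 2.
  m = 011 → c = 01100, weight = 2.
  m = 111 → c = 10111, weight = 4.
Tally weights:
  weight 0: 1 codewords.
  weight 2: 4 codewords.
  weight 4: 3 codewords.
Minimum distance d = smallest w > 0 with A_w > 0 = 2.
Sanity: Σ A_w = 8 = 2^3 = 8 ✓.


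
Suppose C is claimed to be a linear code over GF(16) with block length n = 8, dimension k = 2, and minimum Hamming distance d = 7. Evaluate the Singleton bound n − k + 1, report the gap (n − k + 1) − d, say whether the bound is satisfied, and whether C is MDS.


Singleton RHS = n − k + 1 = 7, slack = 0, bound satisfied, MDS.

Singleton bound: d ≤ n − k + 1.
Here n = 8, k = 2, so n − k + 1 = 7.
Given d = 7, check d ≤ 7: YES.
Slack = (n − k + 1) − d = 0.
The code is MDS (slack = 0).
Description: the claimed parameters are [8, 2, 7]_16; such a code would be MDS (meets Singleton bound).


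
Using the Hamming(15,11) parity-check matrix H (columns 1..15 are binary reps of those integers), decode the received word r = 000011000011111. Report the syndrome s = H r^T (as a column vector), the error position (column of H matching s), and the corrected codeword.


s = (1, 0, 0, 0)^T, error position = 8, corrected codeword c = 000011010011111

Compute s = H r^T mod 2 one row at a time:
  s_1 = 0 + 0 + 0 + 1 + 1 + 1 + 1 + 1 = 5 ≡ 1 (mod 2).
  s_2 = 0 + 1 + 1 + 0 + 1 + 1 + 1 + 1 = 6 ≡ 0 (mod 2).
  s_3 = 0 + 0 + 1 + 0 + 0 + 1 + 1 + 1 = 4 ≡ 0 (mod 2).
  s_4 = 0 + 0 + 1 + 0 + 0 + 1 + 1 + 1 = 4 ≡ 0 (mod 2).
s = (1, 0, 0, 0)^T — this equals column 8 of H (binary 1000), so error is at position 8.
Correct: flip bit 8 of r = 000011000011111 to get c = 000011010011111.


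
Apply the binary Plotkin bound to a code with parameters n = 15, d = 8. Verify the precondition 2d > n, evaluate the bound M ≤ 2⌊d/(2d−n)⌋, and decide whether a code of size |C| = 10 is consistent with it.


Plotkin bound M ≤ 16; given |C| = 10 ≤ bound (satisfied).

Check applicability: 2d = 16, n = 15.
2d − n = 1 > 0, so Plotkin applies.
Compute d/(2d−n) = 8/1 ≈ 8.0000.
⌊d/(2d−n)⌋ = 8.
Plotkin bound: M ≤ 2·8 = 16.
Given |C| = 10, check: satisfied.
This |C| is below the Plotkin bound.


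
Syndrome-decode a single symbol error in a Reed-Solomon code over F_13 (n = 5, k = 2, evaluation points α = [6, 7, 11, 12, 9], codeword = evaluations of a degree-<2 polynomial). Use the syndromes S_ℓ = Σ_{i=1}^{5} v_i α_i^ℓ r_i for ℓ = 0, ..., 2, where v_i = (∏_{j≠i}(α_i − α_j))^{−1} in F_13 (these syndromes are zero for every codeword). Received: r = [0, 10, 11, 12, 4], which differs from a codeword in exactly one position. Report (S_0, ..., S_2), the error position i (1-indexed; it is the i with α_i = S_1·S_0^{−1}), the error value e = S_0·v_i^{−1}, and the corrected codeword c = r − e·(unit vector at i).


S = (9, 4, 9), error at position 4, error magnitude e = 4, c = [0, 10, 11, 8, 4].

Step 1: column multipliers v_i = (∏_{j≠i}(α_i − α_j))^{−1} mod 13.
  i = 1 (α = 6): (6−7)(6−11)(6−12)(6−9) = (−1)·(−5)·(−6)·(−3) = 90 ≡ 12, so v_1 = 12^{−1} = 12 (mod 13).
  i = 2 (α = 7): (7−6)(7−11)(7−12)(7−9) = 1·(−4)·(−5)·(−2) = −40 ≡ 12, so v_2 = 12^{−1} = 12 (mod 13).
  i = 3 (α = 11): (11−6)(11−7)(11−12)(11−9) = 5·4·(−1)·2 = −40 ≡ 12, so v_3 = 12^{−1} = 12 (mod 13).
  i = 4 (α = 12): (12−6)(12−7)(12−11)(12−9) = 6·5·1·3 = 90 ≡ 12, so v_4 = 12^{−1} = 12 (mod 13).
  i = 5 (α = 9): (9−6)(9−7)(9−11)(9−12) = 3·2·(−2)·(−3) = 36 ≡ 10, so v_5 = 10^{−1} = 4 (mod 13).
  v = [12, 12, 12, 12, 4].
Step 2: syndromes of r = [0, 10, 11, 12, 4] (all sums mod 13).
  S_0 = Σ v_i r_i = 12·0 + 12·10 + 12·11 + 12·12 + 4·4 = 412 ≡ 9.
  S_1 = Σ v_i α_i r_i = 12·6·0 + 12·7·10 + 12·11·11 + 12·12·12 + 4·9·4 = 4164 ≡ 4.
  α_i^2 mod 13 = [10, 10, 4, 1, 3].
  S_2 = Σ v_i α_i^2 r_i = 12·10·0 + 12·10·10 + 12·4·11 + 12·1·12 + 4·3·4 = 1920 ≡ 9.
  S = (9, 4, 9) ≠ 0, so r is not a codeword (an error is present).
Step 3: locate the error. For a single error e at position i, S_ℓ = v_i·e·α_i^ℓ, so α_err = S_1/S_0.
  S_0^{−1} = 9^{−1} = 3 (mod 13), so α_err = 4·3 = 12 ≡ 12 = α_4. Error position i = 4.
  Consistency check: S_2/S_1 = 9·10 = 90 ≡ 12 = α_err ✓ (single-error assumption holds).
Step 4: error magnitude e = S_0/v_4 = S_0·∏_{j≠4}(α_4 − α_j) = 9·12 = 108 ≡ 4 (mod 13).
Step 5: correct position 4: c_4 = r_4 − e = 12 − 4 ≡ 8 (mod 13). Hence c = [0, 10, 11, 8, 4].
  Check: interpolating c through the α_i gives m(x) = 5 + 10·x (degree < 2) with m(α_i) = c_i for every i, so c is indeed a codeword.


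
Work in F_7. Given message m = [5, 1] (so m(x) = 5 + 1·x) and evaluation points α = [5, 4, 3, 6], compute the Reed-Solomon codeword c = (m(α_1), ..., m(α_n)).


c = [3, 2, 1, 4]

Message polynomial: m(x) = 5 + 1·x (mod 7).
For each evaluation point α_i, compute m(α_i) mod 7:
  α_1 = 5: Horner steps 1 → 3, so m(5) = 3.
  α_2 = 4: Horner steps 1 → 2, so m(4) = 2.
  α_3 = 3: Horner steps 1 → 1, so m(3) = 1.
  α_4 = 6: Horner steps 1 → 4, so m(6) = 4.
Codeword c = [3, 2, 1, 4] ∈ F_7^4.


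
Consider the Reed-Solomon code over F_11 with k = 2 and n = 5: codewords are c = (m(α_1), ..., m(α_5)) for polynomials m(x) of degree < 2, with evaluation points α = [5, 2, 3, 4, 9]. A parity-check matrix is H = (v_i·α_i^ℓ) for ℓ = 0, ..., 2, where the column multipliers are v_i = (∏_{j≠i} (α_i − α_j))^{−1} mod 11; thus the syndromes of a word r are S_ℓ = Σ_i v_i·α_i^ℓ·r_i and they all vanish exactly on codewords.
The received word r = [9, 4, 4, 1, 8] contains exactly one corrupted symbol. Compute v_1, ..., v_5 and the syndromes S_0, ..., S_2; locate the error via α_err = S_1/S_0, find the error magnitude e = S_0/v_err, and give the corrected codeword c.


S = (7, 3, 6), error at position 2, error magnitude e = 8, c = [9, 7, 4, 1, 8].

Step 1: column multipliers v_i = (∏_{j≠i}(α_i − α_j))^{−1} mod 11.
  i = 1 (α = 5): (5−2)(5−3)(5−4)(5−9) = 3·2·1·(−4) = −24 ≡ 9, so v_1 = 9^{−1} = 5 (mod 11).
  i = 2 (α = 2): (2−5)(2−3)(2−4)(2−9) = (−3)·(−1)·(−2)·(−7) = 42 ≡ 9, so v_2 = 9^{−1} = 5 (mod 11).
  i = 3 (α = 3): (3−5)(3−2)(3−4)(3−9) = (−2)·1·(−1)·(−6) = −12 ≡ 10, so v_3 = 10^{−1} = 10 (mod 11).
  i = 4 (α = 4): (4−5)(4−2)(4−3)(4−9) = (−1)·2·1·(−5) = 10 ≡ 10, so v_4 = 10^{−1} = 10 (mod 11).
  i = 5 (α = 9): (9−5)(9−2)(9−3)(9−4) = 4·7·6·5 = 840 ≡ 4, so v_5 = 4^{−1} = 3 (mod 11).
  v = [5, 5, 10, 10, 3].
Step 2: syndromes of r = [9, 4, 4, 1, 8] (all sums mod 11).
  S_0 = Σ v_i r_i = 5·9 + 5·4 + 10·4 + 10·1 + 3·8 = 139 ≡ 7.
  S_1 = Σ v_i α_i r_i = 5·5·9 + 5·2·4 + 10·3·4 + 10·4·1 + 3·9·8 = 641 ≡ 3.
  α_i^2 mod 11 = [3, 4, 9, 5, 4].
  S_2 = Σ v_i α_i^2 r_i = 5·3·9 + 5·4·4 + 10·9·4 + 10·5·1 + 3·4·8 = 721 ≡ 6.
  S = (7, 3, 6) ≠ 0, so r is not a codeword (an error is present).
Step 3: locate the error. For a single error e at position i, S_ℓ = v_i·e·α_i^ℓ, so α_err = S_1/S_0.
  S_0^{−1} = 7^{−1} = 8 (mod 11), so α_err = 3·8 = 24 ≡ 2 = α_2. Error position i = 2.
  Consistency check: S_2/S_1 = 6·4 = 24 ≡ 2 = α_err ✓ (single-error assumption holds).
Step 4: error magnitude e = S_0/v_2 = S_0·∏_{j≠2}(α_2 − α_j) = 7·9 = 63 ≡ 8 (mod 11).
Step 5: correct position 2: c_2 = r_2 − e = 4 − 8 ≡ 7 (mod 11). Hence c = [9, 7, 4, 1, 8].
  Check: interpolating c through the α_i gives m(x) = 2 + 8·x (degree < 2) with m(α_i) = c_i for every i, so c is indeed a codeword.


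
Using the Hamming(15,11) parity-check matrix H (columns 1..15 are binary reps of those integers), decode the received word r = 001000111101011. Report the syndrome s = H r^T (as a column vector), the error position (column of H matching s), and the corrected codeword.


s = (0, 0, 1, 0)^T, error position = 2, corrected codeword c = 011000111101011

Compute s = H r^T mod 2 one row at a time:
  s_1 = 1 + 1 + 1 + 0 + 1 + 0 + 1 + 1 = 6 ≡ 0 (mod 2).
  s_2 = 0 + 0 + 0 + 1 + 1 + 0 + 1 + 1 = 4 ≡ 0 (mod 2).
  s_3 = 0 + 1 + 0 + 1 + 1 + 0 + 1 + 1 = 5 ≡ 1 (mod 2).
  s_4 = 0 + 1 + 0 + 1 + 1 + 0 + 0 + 1 = 4 ≡ 0 (mod 2).
s = (0, 0, 1, 0)^T — this equals column 2 of H (binary 0010), so error is at position 2.
Correct: flip bit 2 of r = 001000111101011 to get c = 011000111101011.


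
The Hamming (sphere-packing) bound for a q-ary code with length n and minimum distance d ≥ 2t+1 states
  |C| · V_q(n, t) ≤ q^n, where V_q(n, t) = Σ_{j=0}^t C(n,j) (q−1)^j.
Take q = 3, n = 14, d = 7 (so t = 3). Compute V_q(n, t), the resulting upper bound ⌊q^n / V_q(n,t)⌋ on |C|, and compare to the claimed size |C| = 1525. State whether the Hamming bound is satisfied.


V_q(n, t) = 3305, q^n = 4782969, Hamming bound = 1447, |C| = 1525 > bound (violated).

Step 1: Compute V_q(n, t) = Σ_{j=0}^3 C(n, j) (q−1)^j.
  j = 0: C(14,0)·(2)^0 = 1·1 = 1.
  j = 1: C(14,1)·(2)^1 = 14·2 = 28.
  j = 2: C(14,2)·(2)^2 = 91·4 = 364.
  j = 3: C(14,3)·(2)^3 = 364·8 = 2912.
  V_q(n, t) = 1 + 28 + 364 + 2912 = 3305.
Step 2: q^n = 3^14 = 4782969.
Step 3: Hamming bound ⌊q^n / V_q(n,t)⌋ = ⌊4782969/3305⌋ = 1447.
Step 4: Compare |C| = 1525 to 1447: violated.
The claimed |C| lies above the Hamming bound, so no 3-ary code of length 14 with d ≥ 7 can have 1525 codewords.


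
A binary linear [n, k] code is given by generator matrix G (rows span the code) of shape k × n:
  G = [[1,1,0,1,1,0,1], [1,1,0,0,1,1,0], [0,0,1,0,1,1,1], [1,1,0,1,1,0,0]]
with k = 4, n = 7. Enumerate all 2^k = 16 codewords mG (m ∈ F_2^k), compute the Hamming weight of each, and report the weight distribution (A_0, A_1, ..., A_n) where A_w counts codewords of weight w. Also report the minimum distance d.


Weight distribution: A_0 = 1, A_1 = 1, A_2 = 1, A_3 = 4, A_4 = 5, A_5 = 3, A_6 = 1. Minimum distance d = 1.

Enumerate all 2^4 = 16 messages m ∈ F_2^4.
For each, compute codeword c = mG in F_2^7, then tally its weight.
  m = 0000 → c = 0000000, weight = 0.
  m = 1000 → c = 1101101, weight = 5.
  m = 0100 → c = 1100110, weight = 4.
  m = 1100 → c = 0001011, weight = 3.
  m = 0010 → c = 0010111, weight = 4.
  m = 1010 → c = 1111010, weight = 5.
  m = 0110 → c = 1110001, weight = 4.
  m = 1110 → c = 0011100, weight = 3.
  m = 0001 → c = 1101100, weight = 4.
  m = 1001 → c = 0000001, weight = 1.
  m = 0101 → c = 0001010, weight = 2.
  m = 1101 → c = 1100111, weight = 5.
  m = 0011 → c = 1111011, weight = 6.
  m = 1011 → c = 0010110, weight = 3.
  m = 0111 → c = 0011101, weight = 4.
  m = 1111 → c = 1110000, weight = 3.
Tally weights:
  weight 0: 1 codewords.
  weight 1: 1 codewords.
  weight 2: 1 codewords.
  weight 3: 4 codewords.
  weight 4: 5 codewords.
  weight 5: 3 codewords.
  weight 6: 1 codewords.
Minimum distance d = smallest w > 0 with A_w > 0 = 1.
Sanity: Σ A_w = 16 = 2^4 = 16 ✓.


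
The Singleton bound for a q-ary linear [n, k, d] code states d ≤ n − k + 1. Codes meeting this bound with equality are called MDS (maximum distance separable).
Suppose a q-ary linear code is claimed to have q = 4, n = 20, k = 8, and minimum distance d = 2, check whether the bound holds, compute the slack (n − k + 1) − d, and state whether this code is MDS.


Singleton RHS = n − k + 1 = 13, slack = 11, bound satisfied, not MDS.

Singleton bound: d ≤ n − k + 1.
Here n = 20, k = 8, so n − k + 1 = 13.
Given d = 2, check d ≤ 13: YES.
Slack = (n − k + 1) − d = 11.
The code is NOT MDS (slack = 11 > 0).
Description: the claimed parameters are [20, 8, 2]_4; such a code would be non-MDS.


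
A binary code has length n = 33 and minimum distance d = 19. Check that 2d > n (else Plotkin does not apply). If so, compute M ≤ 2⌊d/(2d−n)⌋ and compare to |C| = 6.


Plotkin bound M ≤ 6; given |C| = 6 ≤ bound (satisfied).

Check applicability: 2d = 38, n = 33.
2d − n = 5 > 0, so Plotkin applies.
Compute d/(2d−n) = 19/5 ≈ 3.8000.
⌊d/(2d−n)⌋ = 3.
Plotkin bound: M ≤ 2·3 = 6.
Given |C| = 6, check: satisfied.
This |C| is at the Plotkin bound.


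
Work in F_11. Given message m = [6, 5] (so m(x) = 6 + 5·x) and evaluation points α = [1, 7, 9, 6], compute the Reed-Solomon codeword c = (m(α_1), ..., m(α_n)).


c = [0, 8, 7, 3]

Message polynomial: m(x) = 6 + 5·x (mod 11).
For each evaluation point α_i, compute m(α_i) mod 11:
  α_1 = 1: Horner steps 5 → 0, so m(1) = 0.
  α_2 = 7: Horner steps 5 → 8, so m(7) = 8.
  α_3 = 9: Horner steps 5 → 7, so m(9) = 7.
  α_4 = 6: Horner steps 5 → 3, so m(6) = 3.
Codeword c = [0, 8, 7, 3] ∈ F_11^4.


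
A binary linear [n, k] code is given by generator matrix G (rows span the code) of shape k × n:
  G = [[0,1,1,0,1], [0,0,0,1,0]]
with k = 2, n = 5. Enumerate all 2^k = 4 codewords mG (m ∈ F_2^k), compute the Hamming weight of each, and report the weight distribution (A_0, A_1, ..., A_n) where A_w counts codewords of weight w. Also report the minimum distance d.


Weight distribution: A_0 = 1, A_1 = 1, A_3 = 1, A_4 = 1. Minimum distance d = 1.

Enumerate all 2^2 = 4 messages m ∈ F_2^2.
For each, compute codeword c = mG in F_2^5, then tally its weight.
  m = 00 → c = 00000, weight = 0.
  m = 10 → c = 01101, weight = 3.
  m = 01 → c = 00010, weight = 1.
  m = 11 → c = 01111, weight = 4.
Tally weights:
  weight 0: 1 codewords.
  weight 1: 1 codewords.
  weight 3: 1 codewords.
  weight 4: 1 codewords.
Minimum distance d = smallest w > 0 with A_w > 0 = 1.
Sanity: Σ A_w = 4 = 2^2 = 4 ✓.


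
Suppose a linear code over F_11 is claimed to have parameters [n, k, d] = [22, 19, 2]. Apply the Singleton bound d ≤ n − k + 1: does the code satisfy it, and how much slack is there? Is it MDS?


Singleton RHS = n − k + 1 = 4, slack = 2, bound satisfied, not MDS.

Singleton bound: d ≤ n − k + 1.
Here n = 22, k = 19, so n − k + 1 = 4.
Given d = 2, check d ≤ 4: YES.
Slack = (n − k + 1) − d = 2.
The code is NOT MDS (slack = 2 > 0).
Description: the claimed parameters are [22, 19, 2]_11; such a code would be non-MDS.


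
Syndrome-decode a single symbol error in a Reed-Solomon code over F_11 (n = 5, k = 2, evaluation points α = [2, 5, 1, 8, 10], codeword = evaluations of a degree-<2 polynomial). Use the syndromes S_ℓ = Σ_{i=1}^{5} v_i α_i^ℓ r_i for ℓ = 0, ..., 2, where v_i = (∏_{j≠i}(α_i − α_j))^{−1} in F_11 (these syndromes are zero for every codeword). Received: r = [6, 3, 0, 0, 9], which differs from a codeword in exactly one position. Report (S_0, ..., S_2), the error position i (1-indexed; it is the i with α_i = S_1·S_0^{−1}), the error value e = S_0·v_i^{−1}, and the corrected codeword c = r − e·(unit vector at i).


S = (7, 7, 7), error at position 3, error magnitude e = 4, c = [6, 3, 7, 0, 9].

Step 1: column multipliers v_i = (∏_{j≠i}(α_i − α_j))^{−1} mod 11.
  i = 1 (α = 2): (2−5)(2−1)(2−8)(2−10) = (−3)·1·(−6)·(−8) = −144 ≡ 10, so v_1 = 10^{−1} = 10 (mod 11).
  i = 2 (α = 5): (5−2)(5−1)(5−8)(5−10) = 3·4·(−3)·(−5) = 180 ≡ 4, so v_2 = 4^{−1} = 3 (mod 11).
  i = 3 (α = 1): (1−2)(1−5)(1−8)(1−10) = (−1)·(−4)·(−7)·(−9) = 252 ≡ 10, so v_3 = 10^{−1} = 10 (mod 11).
  i = 4 (α = 8): (8−2)(8−5)(8−1)(8−10) = 6·3·7·(−2) = −252 ≡ 1, so v_4 = 1^{−1} = 1 (mod 11).
  i = 5 (α = 10): (10−2)(10−5)(10−1)(10−8) = 8·5·9·2 = 720 ≡ 5, so v_5 = 5^{−1} = 9 (mod 11).
  v = [10, 3, 10, 1, 9].
Step 2: syndromes of r = [6, 3, 0, 0, 9] (all sums mod 11).
  S_0 = Σ v_i r_i = 10·6 + 3·3 + 10·0 + 1·0 + 9·9 = 150 ≡ 7.
  S_1 = Σ v_i α_i r_i = 10·2·6 + 3·5·3 + 10·1·0 + 1·8·0 + 9·10·9 = 975 ≡ 7.
  α_i^2 mod 11 = [4, 3, 1, 9, 1].
  S_2 = Σ v_i α_i^2 r_i = 10·4·6 + 3·3·3 + 10·1·0 + 1·9·0 + 9·1·9 = 348 ≡ 7.
  S = (7, 7, 7) ≠ 0, so r is not a codeword (an error is present).
Step 3: locate the error. For a single error e at position i, S_ℓ = v_i·e·α_i^ℓ, so α_err = S_1/S_0.
  S_0^{−1} = 7^{−1} = 8 (mod 11), so α_err = 7·8 = 56 ≡ 1 = α_3. Error position i = 3.
  Consistency check: S_2/S_1 = 7·8 = 56 ≡ 1 = α_err ✓ (single-error assumption holds).
Step 4: error magnitude e = S_0/v_3 = S_0·∏_{j≠3}(α_3 − α_j) = 7·10 = 70 ≡ 4 (mod 11).
Step 5: correct position 3: c_3 = r_3 − e = 0 − 4 ≡ 7 (mod 11). Hence c = [6, 3, 7, 0, 9].
  Check: interpolating c through the α_i gives m(x) = 8 + 10·x (degree < 2) with m(α_i) = c_i for every i, so c is indeed a codeword.


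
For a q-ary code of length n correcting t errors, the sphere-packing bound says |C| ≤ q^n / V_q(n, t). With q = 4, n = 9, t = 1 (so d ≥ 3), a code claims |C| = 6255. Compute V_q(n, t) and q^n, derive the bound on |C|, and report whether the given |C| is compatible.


V_q(n, t) = 28, q^n = 262144, Hamming bound = 9362, |C| = 6255 ≤ bound (satisfied).

Step 1: Compute V_q(n, t) = Σ_{j=0}^1 C(n, j) (q−1)^j.
  j = 0: C(9,0)·(3)^0 = 1·1 = 1.
  j = 1: C(9,1)·(3)^1 = 9·3 = 27.
  V_q(n, t) = 1 + 27 = 28.
Step 2: q^n = 4^9 = 262144.
Step 3: Hamming bound ⌊q^n / V_q(n,t)⌋ = ⌊262144/28⌋ = 9362.
Step 4: Compare |C| = 6255 to 9362: satisfied.
The claimed |C| lies below the Hamming bound.


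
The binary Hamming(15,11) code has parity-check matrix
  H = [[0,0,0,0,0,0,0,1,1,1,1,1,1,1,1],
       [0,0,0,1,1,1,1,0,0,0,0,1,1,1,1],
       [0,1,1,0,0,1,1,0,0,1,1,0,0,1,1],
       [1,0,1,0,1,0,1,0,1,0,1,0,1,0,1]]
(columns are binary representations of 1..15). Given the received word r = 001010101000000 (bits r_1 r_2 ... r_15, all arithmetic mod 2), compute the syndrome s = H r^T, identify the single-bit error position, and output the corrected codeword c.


s = (1, 0, 0, 0)^T, error position = 8, corrected codeword c = 001010111000000

Compute s = H r^T mod 2 one row at a time:
  s_1 = 0 + 1 + 0 + 0 + 0 + 0 + 0 + 0 = 1 ≡ 1 (mod 2).
  s_2 = 0 + 1 + 0 + 1 + 0 + 0 + 0 + 0 = 2 ≡ 0 (mod 2).
  s_3 = 0 + 1 + 0 + 1 + 0 + 0 + 0 + 0 = 2 ≡ 0 (mod 2).
  s_4 = 0 + 1 + 1 + 1 + 1 + 0 + 0 + 0 = 4 ≡ 0 (mod 2).
s = (1, 0, 0, 0)^T — this equals column 8 of H (binary 1000), so error is at position 8.
Correct: flip bit 8 of r = 001010101000000 to get c = 001010111000000.
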